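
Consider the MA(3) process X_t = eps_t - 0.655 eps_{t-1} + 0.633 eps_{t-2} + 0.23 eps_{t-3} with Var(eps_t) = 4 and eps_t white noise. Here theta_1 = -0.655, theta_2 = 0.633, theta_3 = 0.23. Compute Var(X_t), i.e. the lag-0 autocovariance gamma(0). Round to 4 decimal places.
\gamma(0) = 7.5305

For an MA(q) process X_t = eps_t + sum_i theta_i eps_{t-i} with
Var(eps_t) = sigma^2, the variance is
  gamma(0) = sigma^2 * (1 + sum_i theta_i^2).
  sum_i theta_i^2 = (-0.655)^2 + (0.633)^2 + (0.23)^2 = 0.429025 + 0.400689 + 0.0529 = 0.882614.
  gamma(0) = 4 * (1 + 0.882614) = 4 * 1.882614 = 7.530456, which rounds to 7.5305.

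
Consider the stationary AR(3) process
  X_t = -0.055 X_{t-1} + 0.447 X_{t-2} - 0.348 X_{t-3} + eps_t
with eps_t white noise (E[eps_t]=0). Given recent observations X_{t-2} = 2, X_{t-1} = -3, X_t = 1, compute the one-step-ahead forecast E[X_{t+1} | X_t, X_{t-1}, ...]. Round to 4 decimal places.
E[X_{t+1} \mid \mathcal F_t] = -2.0920

For an AR(p) model X_t = c + sum_i phi_i X_{t-i} + eps_t, the
one-step-ahead conditional mean is
  E[X_{t+1} | X_t, ...] = c + sum_i phi_i X_{t+1-i}.
Substitute known values:
  E[X_{t+1} | ...] = (-0.055) * (1) + (0.447) * (-3) + (-0.348) * (2)
                   = -2.0920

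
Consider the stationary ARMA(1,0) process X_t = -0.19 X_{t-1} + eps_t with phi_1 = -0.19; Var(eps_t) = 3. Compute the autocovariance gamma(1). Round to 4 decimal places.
\gamma(1) = -0.5913

Multiply the model equation by X_{t-k} and take expectations. With theta_0 = psi_0 = 1 and psi_j the MA(infinity) weights, this gives
  gamma(k) - sum_i phi_i gamma(k-i) = c_k,
  c_k = sigma^2 * sum_{j=k..q} theta_j psi_{j-k}   (c_k = 0 for k > q),
using gamma(-m) = gamma(m).
Pure AR (q = 0): c_0 = sigma^2 = 3, c_k = 0 for k >= 1.
Equations for k = 0 and k = 1 (AR order 1):
  gamma(0) = phi_1 gamma(1) + c_0
  gamma(1) = phi_1 gamma(0) + c_1
Substituting the second into the first: gamma(0) (1 - phi_1^2) = c_0 + phi_1 c_1, so
  gamma(0) = c_0 / (1 - phi_1^2) = 3 / (1 - (-0.19)^2) = 3 / 0.9639 = 3.112356.
  gamma(1) = phi_1 gamma(0) = (-0.19)(3.112356) = -0.591348.
Therefore gamma(1) = -0.5913 (to 4 decimal places).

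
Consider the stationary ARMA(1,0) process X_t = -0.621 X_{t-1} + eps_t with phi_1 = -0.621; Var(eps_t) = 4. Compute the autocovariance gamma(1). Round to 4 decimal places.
\gamma(1) = -4.0432

Multiply the model equation by X_{t-k} and take expectations. With theta_0 = psi_0 = 1 and psi_j the MA(infinity) weights, this gives
  gamma(k) - sum_i phi_i gamma(k-i) = c_k,
  c_k = sigma^2 * sum_{j=k..q} theta_j psi_{j-k}   (c_k = 0 for k > q),
using gamma(-m) = gamma(m).
Pure AR (q = 0): c_0 = sigma^2 = 4, c_k = 0 for k >= 1.
Equations for k = 0 and k = 1 (AR order 1):
  gamma(0) = phi_1 gamma(1) + c_0
  gamma(1) = phi_1 gamma(0) + c_1
Substituting the second into the first: gamma(0) (1 - phi_1^2) = c_0 + phi_1 c_1, so
  gamma(0) = c_0 / (1 - phi_1^2) = 4 / (1 - (-0.621)^2) = 4 / 0.614359 = 6.510851.
  gamma(1) = phi_1 gamma(0) = (-0.621)(6.510851) = -4.043239.
Therefore gamma(1) = -4.0432 (to 4 decimal places).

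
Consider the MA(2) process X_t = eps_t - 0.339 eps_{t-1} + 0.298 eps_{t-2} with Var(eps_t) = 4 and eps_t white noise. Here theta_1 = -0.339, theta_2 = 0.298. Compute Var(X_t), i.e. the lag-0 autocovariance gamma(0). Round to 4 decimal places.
\gamma(0) = 4.8149

For an MA(q) process X_t = eps_t + sum_i theta_i eps_{t-i} with
Var(eps_t) = sigma^2, the variance is
  gamma(0) = sigma^2 * (1 + sum_i theta_i^2).
  sum_i theta_i^2 = (-0.339)^2 + (0.298)^2 = 0.114921 + 0.088804 = 0.203725.
  gamma(0) = 4 * (1 + 0.203725) = 4 * 1.203725 = 4.8149.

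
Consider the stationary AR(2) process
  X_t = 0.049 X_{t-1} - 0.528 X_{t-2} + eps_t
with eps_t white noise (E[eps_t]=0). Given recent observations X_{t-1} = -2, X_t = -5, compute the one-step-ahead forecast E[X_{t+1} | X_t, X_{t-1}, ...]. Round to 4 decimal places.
E[X_{t+1} \mid \mathcal F_t] = 0.8110

For an AR(p) model X_t = c + sum_i phi_i X_{t-i} + eps_t, the
one-step-ahead conditional mean is
  E[X_{t+1} | X_t, ...] = c + sum_i phi_i X_{t+1-i}.
Substitute known values:
  E[X_{t+1} | ...] = (0.049) * (-5) + (-0.528) * (-2)
                   = 0.8110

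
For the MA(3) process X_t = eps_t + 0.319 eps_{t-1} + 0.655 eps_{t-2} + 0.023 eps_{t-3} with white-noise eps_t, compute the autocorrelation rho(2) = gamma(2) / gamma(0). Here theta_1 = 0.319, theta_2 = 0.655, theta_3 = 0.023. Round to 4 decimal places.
\rho(2) = 0.4325

For an MA(q) process with theta_0 = 1, the autocovariance is
  gamma(k) = sigma^2 * sum_{i=0..q-k} theta_i * theta_{i+k},
and rho(k) = gamma(k) / gamma(0). Sigma^2 cancels.
  numerator   = (1)*(0.655) + (0.319)*(0.023) = 0.662337.
  denominator = (1)^2 + (0.319)^2 + (0.655)^2 + (0.023)^2 = 1.531315.
  rho(2) = 0.662337 / 1.531315 = 0.4325.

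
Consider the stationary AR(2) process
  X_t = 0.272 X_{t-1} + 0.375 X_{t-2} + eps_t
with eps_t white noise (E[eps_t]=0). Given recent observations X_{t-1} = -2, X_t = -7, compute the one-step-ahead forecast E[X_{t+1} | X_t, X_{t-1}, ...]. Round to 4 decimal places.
E[X_{t+1} \mid \mathcal F_t] = -2.6540

For an AR(p) model X_t = c + sum_i phi_i X_{t-i} + eps_t, the
one-step-ahead conditional mean is
  E[X_{t+1} | X_t, ...] = c + sum_i phi_i X_{t+1-i}.
Substitute known values:
  E[X_{t+1} | ...] = (0.272) * (-7) + (0.375) * (-2)
                   = -2.6540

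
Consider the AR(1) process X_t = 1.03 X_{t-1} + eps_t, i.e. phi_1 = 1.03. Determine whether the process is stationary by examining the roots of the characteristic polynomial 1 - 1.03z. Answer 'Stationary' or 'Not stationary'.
\text{Not stationary}

The AR(p) characteristic polynomial is P(z) = 1 - 1.03z.
Stationarity requires all roots to lie outside the unit circle, i.e. |z| > 1 for every root.
This is linear in z: 1 + (-1.03) z = 0  =>  z = -1/(-1.03) = 0.970874,  |z| = 0.970874.
Moduli of all roots: 0.9709.
All moduli strictly greater than 1? No.
Verdict: Not stationary.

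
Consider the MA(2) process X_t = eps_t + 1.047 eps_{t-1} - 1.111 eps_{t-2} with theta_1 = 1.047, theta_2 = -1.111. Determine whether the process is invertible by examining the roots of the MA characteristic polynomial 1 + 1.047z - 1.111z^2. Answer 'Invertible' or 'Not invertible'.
\text{Not invertible}

The MA(q) characteristic polynomial is P(z) = 1 + 1.047z - 1.111z^2.
Invertibility requires all roots to lie outside the unit circle, i.e. |z| > 1 for every root.
Set 1 + (1.047) z + (-1.111) z^2 = 0, i.e. a z^2 + b z + c = 0 with a = -1.111, b = 1.047, c = 1.
Discriminant D = b^2 - 4ac = (1.047)^2 - 4*(-1.111)*1 = 1.096209 - (-4.444) = 5.540209.
D >= 0, so the roots are real: z = (-b +/- sqrt(D)) / (2a) = (-1.047 +/- 2.353765) / (-2.222).
  z_1 = (-1.047 + 2.353765) / (-2.222) = -0.5881,   |z_1| = 0.5881.
  z_2 = (-1.047 - 2.353765) / (-2.222) = 1.5305,   |z_2| = 1.5305.
Moduli of all roots: 0.5881, 1.5305.
All moduli strictly greater than 1? No.
Verdict: Not invertible.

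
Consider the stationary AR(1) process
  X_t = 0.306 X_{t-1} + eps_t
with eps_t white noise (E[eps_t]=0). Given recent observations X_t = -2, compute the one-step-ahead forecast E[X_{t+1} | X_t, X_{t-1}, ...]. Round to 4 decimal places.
E[X_{t+1} \mid \mathcal F_t] = -0.6120

For an AR(p) model X_t = c + sum_i phi_i X_{t-i} + eps_t, the
one-step-ahead conditional mean is
  E[X_{t+1} | X_t, ...] = c + sum_i phi_i X_{t+1-i}.
Substitute known values:
  E[X_{t+1} | ...] = (0.306) * (-2)
                   = -0.6120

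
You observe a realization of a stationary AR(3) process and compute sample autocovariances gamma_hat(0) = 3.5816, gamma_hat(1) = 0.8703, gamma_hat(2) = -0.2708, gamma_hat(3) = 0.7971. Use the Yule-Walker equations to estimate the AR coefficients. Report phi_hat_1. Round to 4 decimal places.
\hat\phi_{1} = 0.3210

The Yule-Walker equations for an AR(p) process read, in matrix form,
  Gamma_p phi = r_p,   with   (Gamma_p)_{ij} = gamma(|i - j|),
                       (r_p)_i = gamma(i),   i,j = 1..p.
Substitute the sample gammas (Toeplitz matrix and right-hand side of size 3):
  Gamma_p = [[3.5816, 0.8703, -0.2708], [0.8703, 3.5816, 0.8703], [-0.2708, 0.8703, 3.5816]]
  r_p     = [0.8703, -0.2708, 0.7971]
Written out (R1..R3):
  (R1) 3.5816 phi_1 + 0.8703 phi_2 - 0.2708 phi_3 = 0.8703
  (R2) 0.8703 phi_1 + 3.5816 phi_2 + 0.8703 phi_3 = -0.2708
  (R3) -0.2708 phi_1 + 0.8703 phi_2 + 3.5816 phi_3 = 0.7971
Gaussian elimination:
  R2 <- R2 - (0.8703/3.5816) R1 = R2 - (0.242992) R1:  3.370124 phi_2 + 0.936102 phi_3 = -0.482276
  R3 <- R3 - (-0.2708/3.5816) R1 = R3 - (-0.075609) R1:  0.936102 phi_2 + 3.561125 phi_3 = 0.862902
  R3 <- R3 - (0.936102/3.370124) R2 = R3 - (0.277765) R2:  3.301109 phi_3 = 0.996862
Back-substitution:
  phi_hat_3 = 0.996862 / 3.301109 = 0.301978
  phi_hat_2 = (-0.482276 - (0.936102)(0.301978)) / 3.370124 = -0.226982
  phi_hat_1 = (0.8703 - (0.8703)(-0.226982) - (-0.2708)(0.301978)) / 3.5816 = 0.320979
So phi_hat = [0.3210, -0.2270, 0.3020].
Therefore phi_hat_1 = 0.3210.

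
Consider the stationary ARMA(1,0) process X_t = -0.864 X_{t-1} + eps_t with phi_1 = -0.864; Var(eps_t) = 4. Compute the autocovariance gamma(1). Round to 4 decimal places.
\gamma(1) = -13.6329

Multiply the model equation by X_{t-k} and take expectations. With theta_0 = psi_0 = 1 and psi_j the MA(infinity) weights, this gives
  gamma(k) - sum_i phi_i gamma(k-i) = c_k,
  c_k = sigma^2 * sum_{j=k..q} theta_j psi_{j-k}   (c_k = 0 for k > q),
using gamma(-m) = gamma(m).
Pure AR (q = 0): c_0 = sigma^2 = 4, c_k = 0 for k >= 1.
Equations for k = 0 and k = 1 (AR order 1):
  gamma(0) = phi_1 gamma(1) + c_0
  gamma(1) = phi_1 gamma(0) + c_1
Substituting the second into the first: gamma(0) (1 - phi_1^2) = c_0 + phi_1 c_1, so
  gamma(0) = c_0 / (1 - phi_1^2) = 4 / (1 - (-0.864)^2) = 4 / 0.253504 = 15.778844.
  gamma(1) = phi_1 gamma(0) = (-0.864)(15.778844) = -13.632921.
Therefore gamma(1) = -13.6329 (to 4 decimal places).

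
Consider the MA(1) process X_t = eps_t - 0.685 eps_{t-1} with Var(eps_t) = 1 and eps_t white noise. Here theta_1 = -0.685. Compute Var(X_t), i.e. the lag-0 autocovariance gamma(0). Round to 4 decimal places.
\gamma(0) = 1.4692

For an MA(q) process X_t = eps_t + sum_i theta_i eps_{t-i} with
Var(eps_t) = sigma^2, the variance is
  gamma(0) = sigma^2 * (1 + sum_i theta_i^2).
  sum_i theta_i^2 = (-0.685)^2 = 0.469225.
  gamma(0) = 1 * (1 + 0.469225) = 1 * 1.469225 = 1.469225, which rounds to 1.4692.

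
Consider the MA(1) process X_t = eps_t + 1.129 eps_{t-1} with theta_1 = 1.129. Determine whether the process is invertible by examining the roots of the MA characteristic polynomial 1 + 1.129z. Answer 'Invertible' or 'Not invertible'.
\text{Not invertible}

The MA(q) characteristic polynomial is P(z) = 1 + 1.129z.
Invertibility requires all roots to lie outside the unit circle, i.e. |z| > 1 for every root.
This is linear in z: 1 + (1.129) z = 0  =>  z = -1/(1.129) = -0.88574,  |z| = 0.88574.
Moduli of all roots: 0.8857.
All moduli strictly greater than 1? No.
Verdict: Not invertible.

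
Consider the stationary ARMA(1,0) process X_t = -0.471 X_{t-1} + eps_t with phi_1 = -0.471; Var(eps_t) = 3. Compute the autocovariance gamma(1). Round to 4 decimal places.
\gamma(1) = -1.8158

Multiply the model equation by X_{t-k} and take expectations. With theta_0 = psi_0 = 1 and psi_j the MA(infinity) weights, this gives
  gamma(k) - sum_i phi_i gamma(k-i) = c_k,
  c_k = sigma^2 * sum_{j=k..q} theta_j psi_{j-k}   (c_k = 0 for k > q),
using gamma(-m) = gamma(m).
Pure AR (q = 0): c_0 = sigma^2 = 3, c_k = 0 for k >= 1.
Equations for k = 0 and k = 1 (AR order 1):
  gamma(0) = phi_1 gamma(1) + c_0
  gamma(1) = phi_1 gamma(0) + c_1
Substituting the second into the first: gamma(0) (1 - phi_1^2) = c_0 + phi_1 c_1, so
  gamma(0) = c_0 / (1 - phi_1^2) = 3 / (1 - (-0.471)^2) = 3 / 0.778159 = 3.855253.
  gamma(1) = phi_1 gamma(0) = (-0.471)(3.855253) = -1.815824.
Therefore gamma(1) = -1.8158 (to 4 decimal places).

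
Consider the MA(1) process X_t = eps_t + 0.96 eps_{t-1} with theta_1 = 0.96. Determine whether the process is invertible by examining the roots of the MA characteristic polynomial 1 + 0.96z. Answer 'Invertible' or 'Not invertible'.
\text{Invertible}

The MA(q) characteristic polynomial is P(z) = 1 + 0.96z.
Invertibility requires all roots to lie outside the unit circle, i.e. |z| > 1 for every root.
This is linear in z: 1 + (0.96) z = 0  =>  z = -1/(0.96) = -1.041667,  |z| = 1.041667.
Moduli of all roots: 1.0417.
All moduli strictly greater than 1? Yes.
Verdict: Invertible.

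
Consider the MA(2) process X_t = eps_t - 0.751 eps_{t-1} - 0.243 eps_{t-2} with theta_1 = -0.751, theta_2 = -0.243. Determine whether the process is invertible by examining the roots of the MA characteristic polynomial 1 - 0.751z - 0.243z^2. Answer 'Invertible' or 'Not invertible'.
\text{Invertible}

The MA(q) characteristic polynomial is P(z) = 1 - 0.751z - 0.243z^2.
Invertibility requires all roots to lie outside the unit circle, i.e. |z| > 1 for every root.
Set 1 + (-0.751) z + (-0.243) z^2 = 0, i.e. a z^2 + b z + c = 0 with a = -0.243, b = -0.751, c = 1.
Discriminant D = b^2 - 4ac = (-0.751)^2 - 4*(-0.243)*1 = 0.564001 - (-0.972) = 1.536001.
D >= 0, so the roots are real: z = (-b +/- sqrt(D)) / (2a) = (0.751 +/- 1.239355) / (-0.486).
  z_1 = (0.751 + 1.239355) / (-0.486) = -4.0954,   |z_1| = 4.0954.
  z_2 = (0.751 - 1.239355) / (-0.486) = 1.0048,   |z_2| = 1.0048.
Moduli of all roots: 4.0954, 1.0048.
All moduli strictly greater than 1? Yes.
Verdict: Invertible.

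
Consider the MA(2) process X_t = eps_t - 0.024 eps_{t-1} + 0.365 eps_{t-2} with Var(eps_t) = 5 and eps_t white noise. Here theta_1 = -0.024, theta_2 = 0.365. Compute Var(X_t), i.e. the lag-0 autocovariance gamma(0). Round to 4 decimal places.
\gamma(0) = 5.6690

For an MA(q) process X_t = eps_t + sum_i theta_i eps_{t-i} with
Var(eps_t) = sigma^2, the variance is
  gamma(0) = sigma^2 * (1 + sum_i theta_i^2).
  sum_i theta_i^2 = (-0.024)^2 + (0.365)^2 = 0.000576 + 0.133225 = 0.133801.
  gamma(0) = 5 * (1 + 0.133801) = 5 * 1.133801 = 5.669005, which rounds to 5.6690.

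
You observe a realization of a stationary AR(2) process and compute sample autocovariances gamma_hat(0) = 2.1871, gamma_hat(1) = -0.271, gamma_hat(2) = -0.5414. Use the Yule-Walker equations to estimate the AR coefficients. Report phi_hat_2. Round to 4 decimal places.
\hat\phi_{2} = -0.2670

The Yule-Walker equations for an AR(p) process read, in matrix form,
  Gamma_p phi = r_p,   with   (Gamma_p)_{ij} = gamma(|i - j|),
                       (r_p)_i = gamma(i),   i,j = 1..p.
Substitute the sample gammas (Toeplitz matrix and right-hand side of size 2):
  Gamma_p = [[2.1871, -0.271], [-0.271, 2.1871]]
  r_p     = [-0.271, -0.5414]
Written out:
  2.1871 phi_1 - 0.271 phi_2 = -0.271
  -0.271 phi_1 + 2.1871 phi_2 = -0.5414
Solve by Cramer's rule:
  det = gamma(0)^2 - gamma(1)^2 = (2.1871)^2 - (-0.271)^2 = 4.78340641 - 0.073441 = 4.70996541
  phi_hat_1 = [gamma(1) gamma(0) - gamma(1) gamma(2)] / det = [(-0.271)(2.1871) - (-0.271)(-0.5414)] / 4.70996541 = -0.7394235 / 4.70996541 = -0.157
  phi_hat_2 = [gamma(0) gamma(2) - gamma(1)^2] / det = [(2.1871)(-0.5414) - (-0.271)^2] / 4.70996541 = -1.25753694 / 4.70996541 = -0.267
So phi_hat = [-0.1570, -0.2670].
Therefore phi_hat_2 = -0.2670.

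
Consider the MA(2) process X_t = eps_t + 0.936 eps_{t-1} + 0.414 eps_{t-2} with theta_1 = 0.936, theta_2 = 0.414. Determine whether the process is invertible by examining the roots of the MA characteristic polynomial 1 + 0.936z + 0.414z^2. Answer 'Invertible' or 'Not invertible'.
\text{Invertible}

The MA(q) characteristic polynomial is P(z) = 1 + 0.936z + 0.414z^2.
Invertibility requires all roots to lie outside the unit circle, i.e. |z| > 1 for every root.
Set 1 + (0.936) z + (0.414) z^2 = 0, i.e. a z^2 + b z + c = 0 with a = 0.414, b = 0.936, c = 1.
Discriminant D = b^2 - 4ac = (0.936)^2 - 4*(0.414)*1 = 0.876096 - (1.656) = -0.779904.
D < 0, so the roots are the complex-conjugate pair z = (-b +/- i sqrt(-D)) / (2a) = -1.1304 +/- 1.0666i.
For a conjugate pair |z|^2 = z * conj(z) = (product of roots) = c/a = 1/(0.414) = 2.415459, so |z| = sqrt(2.415459) = 1.5542 for both roots.
Moduli of all roots: 1.5542, 1.5542.
All moduli strictly greater than 1? Yes.
Verdict: Invertible.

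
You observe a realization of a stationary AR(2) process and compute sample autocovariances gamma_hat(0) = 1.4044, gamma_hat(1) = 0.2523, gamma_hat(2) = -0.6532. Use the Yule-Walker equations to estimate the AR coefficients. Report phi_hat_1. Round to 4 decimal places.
\hat\phi_{1} = 0.2720

The Yule-Walker equations for an AR(p) process read, in matrix form,
  Gamma_p phi = r_p,   with   (Gamma_p)_{ij} = gamma(|i - j|),
                       (r_p)_i = gamma(i),   i,j = 1..p.
Substitute the sample gammas (Toeplitz matrix and right-hand side of size 2):
  Gamma_p = [[1.4044, 0.2523], [0.2523, 1.4044]]
  r_p     = [0.2523, -0.6532]
Written out:
  1.4044 phi_1 + 0.2523 phi_2 = 0.2523
  0.2523 phi_1 + 1.4044 phi_2 = -0.6532
Solve by Cramer's rule:
  det = gamma(0)^2 - gamma(1)^2 = (1.4044)^2 - (0.2523)^2 = 1.97233936 - 0.06365529 = 1.90868407
  phi_hat_1 = [gamma(1) gamma(0) - gamma(1) gamma(2)] / det = [(0.2523)(1.4044) - (0.2523)(-0.6532)] / 1.90868407 = 0.51913248 / 1.90868407 = 0.272
  phi_hat_2 = [gamma(0) gamma(2) - gamma(1)^2] / det = [(1.4044)(-0.6532) - (0.2523)^2] / 1.90868407 = -0.98100937 / 1.90868407 = -0.514
So phi_hat = [0.2720, -0.5140].
Therefore phi_hat_1 = 0.2720.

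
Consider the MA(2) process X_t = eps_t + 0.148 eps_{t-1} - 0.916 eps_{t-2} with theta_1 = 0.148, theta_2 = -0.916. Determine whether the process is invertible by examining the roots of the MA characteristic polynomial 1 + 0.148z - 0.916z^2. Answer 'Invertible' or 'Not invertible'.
\text{Not invertible}

The MA(q) characteristic polynomial is P(z) = 1 + 0.148z - 0.916z^2.
Invertibility requires all roots to lie outside the unit circle, i.e. |z| > 1 for every root.
Set 1 + (0.148) z + (-0.916) z^2 = 0, i.e. a z^2 + b z + c = 0 with a = -0.916, b = 0.148, c = 1.
Discriminant D = b^2 - 4ac = (0.148)^2 - 4*(-0.916)*1 = 0.021904 - (-3.664) = 3.685904.
D >= 0, so the roots are real: z = (-b +/- sqrt(D)) / (2a) = (-0.148 +/- 1.919871) / (-1.832).
  z_1 = (-0.148 + 1.919871) / (-1.832) = -0.9672,   |z_1| = 0.9672.
  z_2 = (-0.148 - 1.919871) / (-1.832) = 1.1288,   |z_2| = 1.1288.
Moduli of all roots: 0.9672, 1.1288.
All moduli strictly greater than 1? No.
Verdict: Not invertible.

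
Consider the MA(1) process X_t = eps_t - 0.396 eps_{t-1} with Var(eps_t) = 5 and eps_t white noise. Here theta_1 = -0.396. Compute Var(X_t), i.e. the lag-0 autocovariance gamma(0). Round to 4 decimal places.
\gamma(0) = 5.7841

For an MA(q) process X_t = eps_t + sum_i theta_i eps_{t-i} with
Var(eps_t) = sigma^2, the variance is
  gamma(0) = sigma^2 * (1 + sum_i theta_i^2).
  sum_i theta_i^2 = (-0.396)^2 = 0.156816.
  gamma(0) = 5 * (1 + 0.156816) = 5 * 1.156816 = 5.78408, which rounds to 5.7841.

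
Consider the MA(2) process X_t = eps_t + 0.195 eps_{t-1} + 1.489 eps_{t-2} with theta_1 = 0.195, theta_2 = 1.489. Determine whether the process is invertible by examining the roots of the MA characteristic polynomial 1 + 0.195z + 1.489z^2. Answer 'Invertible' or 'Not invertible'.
\text{Not invertible}

The MA(q) characteristic polynomial is P(z) = 1 + 0.195z + 1.489z^2.
Invertibility requires all roots to lie outside the unit circle, i.e. |z| > 1 for every root.
Set 1 + (0.195) z + (1.489) z^2 = 0, i.e. a z^2 + b z + c = 0 with a = 1.489, b = 0.195, c = 1.
Discriminant D = b^2 - 4ac = (0.195)^2 - 4*(1.489)*1 = 0.038025 - (5.956) = -5.917975.
D < 0, so the roots are the complex-conjugate pair z = (-b +/- i sqrt(-D)) / (2a) = -0.0655 +/- 0.8169i.
For a conjugate pair |z|^2 = z * conj(z) = (product of roots) = c/a = 1/(1.489) = 0.671592, so |z| = sqrt(0.671592) = 0.8195 for both roots.
Moduli of all roots: 0.8195, 0.8195.
All moduli strictly greater than 1? No.
Verdict: Not invertible.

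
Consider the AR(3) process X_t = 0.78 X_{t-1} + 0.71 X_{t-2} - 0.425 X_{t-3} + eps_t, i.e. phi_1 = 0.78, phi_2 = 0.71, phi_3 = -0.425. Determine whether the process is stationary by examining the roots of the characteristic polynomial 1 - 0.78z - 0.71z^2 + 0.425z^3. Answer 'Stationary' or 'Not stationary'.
\text{Not stationary}

The AR(p) characteristic polynomial is P(z) = 1 - 0.78z - 0.71z^2 + 0.425z^3.
Stationarity requires all roots to lie outside the unit circle, i.e. |z| > 1 for every root.
Degree 3: look for a simple real root z0 first, then factor out (1 - z/z0) and solve the remaining quadratic.
Testing z0 = 2: P(2) = 1 + (-0.78)(2) + (-0.71)(2)^2 + (0.425)(2)^3
  = 1 + (-1.56) + (-2.84) + (3.4) = 0.  So z_0 = 2 is a root, |z_0| = 2.
Divide out the factor (1 - 0.5 z) = (1 - z/z0) (since 1/z0 = 0.5):
  P(z) = (1 - 0.5 z)(1 + (-0.28) z + (-0.85) z^2)
  [check: z-coef -0.28 - (0.5) = -0.78; z^2-coef -0.85 - (0.5)(-0.28) = -0.71; z^3-coef -(0.5)(-0.85) = 0.425.]
Remaining roots from the quadratic factor 1 + (-0.28) z + (-0.85) z^2:
  Set 1 + (-0.28) z + (-0.85) z^2 = 0, i.e. a z^2 + b z + c = 0 with a = -0.85, b = -0.28, c = 1.
  Discriminant D = b^2 - 4ac = (-0.28)^2 - 4*(-0.85)*1 = 0.0784 - (-3.4) = 3.4784.
  D >= 0, so the roots are real: z = (-b +/- sqrt(D)) / (2a) = (0.28 +/- 1.865047) / (-1.7).
    z_1 = (0.28 + 1.865047) / (-1.7) = -1.2618,   |z_1| = 1.2618.
    z_2 = (0.28 - 1.865047) / (-1.7) = 0.9324,   |z_2| = 0.9324.
Moduli of all roots: 2.0000, 1.2618, 0.9324.
All moduli strictly greater than 1? No.
Verdict: Not stationary.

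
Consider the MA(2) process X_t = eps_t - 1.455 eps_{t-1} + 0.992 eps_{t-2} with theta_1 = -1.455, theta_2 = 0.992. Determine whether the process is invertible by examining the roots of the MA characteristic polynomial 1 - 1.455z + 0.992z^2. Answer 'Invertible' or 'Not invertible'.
\text{Invertible}

The MA(q) characteristic polynomial is P(z) = 1 - 1.455z + 0.992z^2.
Invertibility requires all roots to lie outside the unit circle, i.e. |z| > 1 for every root.
Set 1 + (-1.455) z + (0.992) z^2 = 0, i.e. a z^2 + b z + c = 0 with a = 0.992, b = -1.455, c = 1.
Discriminant D = b^2 - 4ac = (-1.455)^2 - 4*(0.992)*1 = 2.117025 - (3.968) = -1.850975.
D < 0, so the roots are the complex-conjugate pair z = (-b +/- i sqrt(-D)) / (2a) = 0.7334 +/- 0.6857i.
For a conjugate pair |z|^2 = z * conj(z) = (product of roots) = c/a = 1/(0.992) = 1.008065, so |z| = sqrt(1.008065) = 1.004 for both roots.
Moduli of all roots: 1.0040, 1.0040.
All moduli strictly greater than 1? Yes.
Verdict: Invertible.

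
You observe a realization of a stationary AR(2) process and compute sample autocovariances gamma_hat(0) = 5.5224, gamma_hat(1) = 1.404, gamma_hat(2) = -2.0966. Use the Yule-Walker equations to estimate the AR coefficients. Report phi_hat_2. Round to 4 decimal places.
\hat\phi_{2} = -0.4750

The Yule-Walker equations for an AR(p) process read, in matrix form,
  Gamma_p phi = r_p,   with   (Gamma_p)_{ij} = gamma(|i - j|),
                       (r_p)_i = gamma(i),   i,j = 1..p.
Substitute the sample gammas (Toeplitz matrix and right-hand side of size 2):
  Gamma_p = [[5.5224, 1.404], [1.404, 5.5224]]
  r_p     = [1.404, -2.0966]
Written out:
  5.5224 phi_1 + 1.404 phi_2 = 1.404
  1.404 phi_1 + 5.5224 phi_2 = -2.0966
Solve by Cramer's rule:
  det = gamma(0)^2 - gamma(1)^2 = (5.5224)^2 - (1.404)^2 = 30.49690176 - 1.971216 = 28.52568576
  phi_hat_1 = [gamma(1) gamma(0) - gamma(1) gamma(2)] / det = [(1.404)(5.5224) - (1.404)(-2.0966)] / 28.52568576 = 10.697076 / 28.52568576 = 0.375
  phi_hat_2 = [gamma(0) gamma(2) - gamma(1)^2] / det = [(5.5224)(-2.0966) - (1.404)^2] / 28.52568576 = -13.54947984 / 28.52568576 = -0.475
So phi_hat = [0.3750, -0.4750].
Therefore phi_hat_2 = -0.4750.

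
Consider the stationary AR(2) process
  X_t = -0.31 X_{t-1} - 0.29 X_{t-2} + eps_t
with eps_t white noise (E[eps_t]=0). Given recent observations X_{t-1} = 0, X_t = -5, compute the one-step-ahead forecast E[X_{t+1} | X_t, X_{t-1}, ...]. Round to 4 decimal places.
E[X_{t+1} \mid \mathcal F_t] = 1.5500

For an AR(p) model X_t = c + sum_i phi_i X_{t-i} + eps_t, the
one-step-ahead conditional mean is
  E[X_{t+1} | X_t, ...] = c + sum_i phi_i X_{t+1-i}.
Substitute known values:
  E[X_{t+1} | ...] = (-0.31) * (-5) + (-0.29) * (0)
                   = 1.5500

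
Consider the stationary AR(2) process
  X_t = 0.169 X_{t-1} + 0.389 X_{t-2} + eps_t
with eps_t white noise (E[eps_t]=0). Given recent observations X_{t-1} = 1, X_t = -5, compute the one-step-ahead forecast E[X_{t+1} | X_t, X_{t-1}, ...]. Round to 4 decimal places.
E[X_{t+1} \mid \mathcal F_t] = -0.4560

For an AR(p) model X_t = c + sum_i phi_i X_{t-i} + eps_t, the
one-step-ahead conditional mean is
  E[X_{t+1} | X_t, ...] = c + sum_i phi_i X_{t+1-i}.
Substitute known values:
  E[X_{t+1} | ...] = (0.169) * (-5) + (0.389) * (1)
                   = -0.4560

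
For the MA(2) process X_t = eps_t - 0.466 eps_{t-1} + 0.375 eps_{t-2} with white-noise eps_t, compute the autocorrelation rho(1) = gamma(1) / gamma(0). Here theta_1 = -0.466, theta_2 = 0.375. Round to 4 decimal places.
\rho(1) = -0.4719

For an MA(q) process with theta_0 = 1, the autocovariance is
  gamma(k) = sigma^2 * sum_{i=0..q-k} theta_i * theta_{i+k},
and rho(k) = gamma(k) / gamma(0). Sigma^2 cancels.
  numerator   = (1)*(-0.466) + (-0.466)*(0.375) = -0.64075.
  denominator = (1)^2 + (-0.466)^2 + (0.375)^2 = 1.357781.
  rho(1) = -0.64075 / 1.357781 = -0.4719.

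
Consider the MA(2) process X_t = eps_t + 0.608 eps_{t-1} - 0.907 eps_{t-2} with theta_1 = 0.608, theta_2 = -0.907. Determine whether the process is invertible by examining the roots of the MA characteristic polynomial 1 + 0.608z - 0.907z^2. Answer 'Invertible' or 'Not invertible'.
\text{Not invertible}

The MA(q) characteristic polynomial is P(z) = 1 + 0.608z - 0.907z^2.
Invertibility requires all roots to lie outside the unit circle, i.e. |z| > 1 for every root.
Set 1 + (0.608) z + (-0.907) z^2 = 0, i.e. a z^2 + b z + c = 0 with a = -0.907, b = 0.608, c = 1.
Discriminant D = b^2 - 4ac = (0.608)^2 - 4*(-0.907)*1 = 0.369664 - (-3.628) = 3.997664.
D >= 0, so the roots are real: z = (-b +/- sqrt(D)) / (2a) = (-0.608 +/- 1.999416) / (-1.814).
  z_1 = (-0.608 + 1.999416) / (-1.814) = -0.767,   |z_1| = 0.767.
  z_2 = (-0.608 - 1.999416) / (-1.814) = 1.4374,   |z_2| = 1.4374.
Moduli of all roots: 0.7670, 1.4374.
All moduli strictly greater than 1? No.
Verdict: Not invertible.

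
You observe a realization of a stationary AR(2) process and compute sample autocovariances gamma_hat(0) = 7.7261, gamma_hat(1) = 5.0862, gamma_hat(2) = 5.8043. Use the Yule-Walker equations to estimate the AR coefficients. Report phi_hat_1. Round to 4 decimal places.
\hat\phi_{1} = 0.2890

The Yule-Walker equations for an AR(p) process read, in matrix form,
  Gamma_p phi = r_p,   with   (Gamma_p)_{ij} = gamma(|i - j|),
                       (r_p)_i = gamma(i),   i,j = 1..p.
Substitute the sample gammas (Toeplitz matrix and right-hand side of size 2):
  Gamma_p = [[7.7261, 5.0862], [5.0862, 7.7261]]
  r_p     = [5.0862, 5.8043]
Written out:
  7.7261 phi_1 + 5.0862 phi_2 = 5.0862
  5.0862 phi_1 + 7.7261 phi_2 = 5.8043
Solve by Cramer's rule:
  det = gamma(0)^2 - gamma(1)^2 = (7.7261)^2 - (5.0862)^2 = 59.69262121 - 25.86943044 = 33.82319077
  phi_hat_1 = [gamma(1) gamma(0) - gamma(1) gamma(2)] / det = [(5.0862)(7.7261) - (5.0862)(5.8043)] / 33.82319077 = 9.77465916 / 33.82319077 = 0.289
  phi_hat_2 = [gamma(0) gamma(2) - gamma(1)^2] / det = [(7.7261)(5.8043) - (5.0862)^2] / 33.82319077 = 18.97517179 / 33.82319077 = 0.561
So phi_hat = [0.2890, 0.5610].
Therefore phi_hat_1 = 0.2890.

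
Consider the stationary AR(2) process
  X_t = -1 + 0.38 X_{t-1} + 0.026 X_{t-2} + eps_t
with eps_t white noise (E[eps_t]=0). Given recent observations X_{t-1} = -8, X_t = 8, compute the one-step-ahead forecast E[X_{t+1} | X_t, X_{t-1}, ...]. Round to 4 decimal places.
E[X_{t+1} \mid \mathcal F_t] = 1.8320

For an AR(p) model X_t = c + sum_i phi_i X_{t-i} + eps_t, the
one-step-ahead conditional mean is
  E[X_{t+1} | X_t, ...] = c + sum_i phi_i X_{t+1-i}.
Substitute known values:
  E[X_{t+1} | ...] = -1 + (0.38) * (8) + (0.026) * (-8)
                   = 1.8320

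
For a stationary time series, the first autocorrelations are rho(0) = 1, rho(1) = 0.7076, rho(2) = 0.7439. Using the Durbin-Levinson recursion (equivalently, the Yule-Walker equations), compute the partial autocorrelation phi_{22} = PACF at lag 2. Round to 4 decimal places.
\phi_{22} = 0.4871

The PACF at lag k is phi_{kk}, the last component of the solution
to the Yule-Walker system G_k phi = r_k where
  (G_k)_{ij} = rho(|i - j|), (r_k)_i = rho(i), i,j = 1..k.
Equivalently, Durbin-Levinson gives phi_{kk} iteratively:
  phi_{11} = rho(1)
  phi_{kk} = [rho(k) - sum_{j=1..k-1} phi_{k-1,j} rho(k-j)]
            / [1 - sum_{j=1..k-1} phi_{k-1,j} rho(j)],
  phi_{k,j} = phi_{k-1,j} - phi_{kk} phi_{k-1,k-j},  j = 1..k-1.
Step k = 1:
  phi_11 = rho(1) = 0.7076.
Step k = 2:
  phi_22 = [rho(2) - phi_11 rho(1)] / [1 - phi_11 rho(1)] = [0.7439 - (0.7076)(0.7076)] / [1 - (0.7076)(0.7076)]
         = 0.24320224 / 0.49930224 = 0.4871.
Therefore phi_{22} = 0.4871.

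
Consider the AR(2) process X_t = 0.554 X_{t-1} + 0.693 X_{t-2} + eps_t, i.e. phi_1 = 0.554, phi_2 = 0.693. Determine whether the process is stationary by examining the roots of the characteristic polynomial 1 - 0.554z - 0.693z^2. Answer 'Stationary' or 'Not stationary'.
\text{Not stationary}

The AR(p) characteristic polynomial is P(z) = 1 - 0.554z - 0.693z^2.
Stationarity requires all roots to lie outside the unit circle, i.e. |z| > 1 for every root.
Set 1 + (-0.554) z + (-0.693) z^2 = 0, i.e. a z^2 + b z + c = 0 with a = -0.693, b = -0.554, c = 1.
Discriminant D = b^2 - 4ac = (-0.554)^2 - 4*(-0.693)*1 = 0.306916 - (-2.772) = 3.078916.
D >= 0, so the roots are real: z = (-b +/- sqrt(D)) / (2a) = (0.554 +/- 1.754684) / (-1.386).
  z_1 = (0.554 + 1.754684) / (-1.386) = -1.6657,   |z_1| = 1.6657.
  z_2 = (0.554 - 1.754684) / (-1.386) = 0.8663,   |z_2| = 0.8663.
Moduli of all roots: 1.6657, 0.8663.
All moduli strictly greater than 1? No.
Verdict: Not stationary.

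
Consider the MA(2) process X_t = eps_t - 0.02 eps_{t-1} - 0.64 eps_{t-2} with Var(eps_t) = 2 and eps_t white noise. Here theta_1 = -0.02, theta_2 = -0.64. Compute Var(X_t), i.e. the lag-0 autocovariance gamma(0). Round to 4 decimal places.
\gamma(0) = 2.8200

For an MA(q) process X_t = eps_t + sum_i theta_i eps_{t-i} with
Var(eps_t) = sigma^2, the variance is
  gamma(0) = sigma^2 * (1 + sum_i theta_i^2).
  sum_i theta_i^2 = (-0.02)^2 + (-0.64)^2 = 0.0004 + 0.4096 = 0.41.
  gamma(0) = 2 * (1 + 0.41) = 2 * 1.41 = 2.82, which rounds to 2.8200.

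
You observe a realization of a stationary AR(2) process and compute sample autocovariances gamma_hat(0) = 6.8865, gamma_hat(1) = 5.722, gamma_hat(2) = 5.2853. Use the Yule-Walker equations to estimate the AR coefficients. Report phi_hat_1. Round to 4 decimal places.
\hat\phi_{1} = 0.6240

The Yule-Walker equations for an AR(p) process read, in matrix form,
  Gamma_p phi = r_p,   with   (Gamma_p)_{ij} = gamma(|i - j|),
                       (r_p)_i = gamma(i),   i,j = 1..p.
Substitute the sample gammas (Toeplitz matrix and right-hand side of size 2):
  Gamma_p = [[6.8865, 5.722], [5.722, 6.8865]]
  r_p     = [5.722, 5.2853]
Written out:
  6.8865 phi_1 + 5.722 phi_2 = 5.722
  5.722 phi_1 + 6.8865 phi_2 = 5.2853
Solve by Cramer's rule:
  det = gamma(0)^2 - gamma(1)^2 = (6.8865)^2 - (5.722)^2 = 47.42388225 - 32.741284 = 14.68259825
  phi_hat_1 = [gamma(1) gamma(0) - gamma(1) gamma(2)] / det = [(5.722)(6.8865) - (5.722)(5.2853)] / 14.68259825 = 9.1620664 / 14.68259825 = 0.624
  phi_hat_2 = [gamma(0) gamma(2) - gamma(1)^2] / det = [(6.8865)(5.2853) - (5.722)^2] / 14.68259825 = 3.65593445 / 14.68259825 = 0.249
So phi_hat = [0.6240, 0.2490].
Therefore phi_hat_1 = 0.6240.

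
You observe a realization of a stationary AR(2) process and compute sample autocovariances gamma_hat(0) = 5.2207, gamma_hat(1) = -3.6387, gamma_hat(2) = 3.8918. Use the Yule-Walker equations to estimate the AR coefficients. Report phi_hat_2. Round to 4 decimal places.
\hat\phi_{2} = 0.5050

The Yule-Walker equations for an AR(p) process read, in matrix form,
  Gamma_p phi = r_p,   with   (Gamma_p)_{ij} = gamma(|i - j|),
                       (r_p)_i = gamma(i),   i,j = 1..p.
Substitute the sample gammas (Toeplitz matrix and right-hand side of size 2):
  Gamma_p = [[5.2207, -3.6387], [-3.6387, 5.2207]]
  r_p     = [-3.6387, 3.8918]
Written out:
  5.2207 phi_1 - 3.6387 phi_2 = -3.6387
  -3.6387 phi_1 + 5.2207 phi_2 = 3.8918
Solve by Cramer's rule:
  det = gamma(0)^2 - gamma(1)^2 = (5.2207)^2 - (-3.6387)^2 = 27.25570849 - 13.24013769 = 14.0155708
  phi_hat_1 = [gamma(1) gamma(0) - gamma(1) gamma(2)] / det = [(-3.6387)(5.2207) - (-3.6387)(3.8918)] / 14.0155708 = -4.83546843 / 14.0155708 = -0.345
  phi_hat_2 = [gamma(0) gamma(2) - gamma(1)^2] / det = [(5.2207)(3.8918) - (-3.6387)^2] / 14.0155708 = 7.07778257 / 14.0155708 = 0.505
So phi_hat = [-0.3450, 0.5050].
Therefore phi_hat_2 = 0.5050.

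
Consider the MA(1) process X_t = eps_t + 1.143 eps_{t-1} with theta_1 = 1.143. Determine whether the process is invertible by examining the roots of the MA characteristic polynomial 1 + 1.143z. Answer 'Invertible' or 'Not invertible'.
\text{Not invertible}

The MA(q) characteristic polynomial is P(z) = 1 + 1.143z.
Invertibility requires all roots to lie outside the unit circle, i.e. |z| > 1 for every root.
This is linear in z: 1 + (1.143) z = 0  =>  z = -1/(1.143) = -0.874891,  |z| = 0.874891.
Moduli of all roots: 0.8749.
All moduli strictly greater than 1? No.
Verdict: Not invertible.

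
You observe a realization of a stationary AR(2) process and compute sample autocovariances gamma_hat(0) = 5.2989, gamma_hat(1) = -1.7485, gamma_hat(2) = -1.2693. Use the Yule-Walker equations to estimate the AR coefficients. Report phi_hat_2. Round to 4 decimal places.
\hat\phi_{2} = -0.3910

The Yule-Walker equations for an AR(p) process read, in matrix form,
  Gamma_p phi = r_p,   with   (Gamma_p)_{ij} = gamma(|i - j|),
                       (r_p)_i = gamma(i),   i,j = 1..p.
Substitute the sample gammas (Toeplitz matrix and right-hand side of size 2):
  Gamma_p = [[5.2989, -1.7485], [-1.7485, 5.2989]]
  r_p     = [-1.7485, -1.2693]
Written out:
  5.2989 phi_1 - 1.7485 phi_2 = -1.7485
  -1.7485 phi_1 + 5.2989 phi_2 = -1.2693
Solve by Cramer's rule:
  det = gamma(0)^2 - gamma(1)^2 = (5.2989)^2 - (-1.7485)^2 = 28.07834121 - 3.05725225 = 25.02108896
  phi_hat_1 = [gamma(1) gamma(0) - gamma(1) gamma(2)] / det = [(-1.7485)(5.2989) - (-1.7485)(-1.2693)] / 25.02108896 = -11.4844977 / 25.02108896 = -0.459
  phi_hat_2 = [gamma(0) gamma(2) - gamma(1)^2] / det = [(5.2989)(-1.2693) - (-1.7485)^2] / 25.02108896 = -9.78314602 / 25.02108896 = -0.391
So phi_hat = [-0.4590, -0.3910].
Therefore phi_hat_2 = -0.3910.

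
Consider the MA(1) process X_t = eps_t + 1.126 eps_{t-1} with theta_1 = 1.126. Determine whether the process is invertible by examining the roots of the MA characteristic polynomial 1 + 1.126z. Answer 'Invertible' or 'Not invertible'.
\text{Not invertible}

The MA(q) characteristic polynomial is P(z) = 1 + 1.126z.
Invertibility requires all roots to lie outside the unit circle, i.e. |z| > 1 for every root.
This is linear in z: 1 + (1.126) z = 0  =>  z = -1/(1.126) = -0.888099,  |z| = 0.888099.
Moduli of all roots: 0.8881.
All moduli strictly greater than 1? No.
Verdict: Not invertible.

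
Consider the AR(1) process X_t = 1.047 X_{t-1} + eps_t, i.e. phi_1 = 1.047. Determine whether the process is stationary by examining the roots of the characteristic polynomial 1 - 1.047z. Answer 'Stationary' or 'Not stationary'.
\text{Not stationary}

The AR(p) characteristic polynomial is P(z) = 1 - 1.047z.
Stationarity requires all roots to lie outside the unit circle, i.e. |z| > 1 for every root.
This is linear in z: 1 + (-1.047) z = 0  =>  z = -1/(-1.047) = 0.95511,  |z| = 0.95511.
Moduli of all roots: 0.9551.
All moduli strictly greater than 1? No.
Verdict: Not stationary.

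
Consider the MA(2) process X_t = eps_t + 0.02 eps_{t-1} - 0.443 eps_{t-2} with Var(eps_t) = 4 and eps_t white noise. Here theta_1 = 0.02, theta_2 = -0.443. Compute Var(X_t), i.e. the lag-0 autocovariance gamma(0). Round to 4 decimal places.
\gamma(0) = 4.7866

For an MA(q) process X_t = eps_t + sum_i theta_i eps_{t-i} with
Var(eps_t) = sigma^2, the variance is
  gamma(0) = sigma^2 * (1 + sum_i theta_i^2).
  sum_i theta_i^2 = (0.02)^2 + (-0.443)^2 = 0.0004 + 0.196249 = 0.196649.
  gamma(0) = 4 * (1 + 0.196649) = 4 * 1.196649 = 4.786596, which rounds to 4.7866.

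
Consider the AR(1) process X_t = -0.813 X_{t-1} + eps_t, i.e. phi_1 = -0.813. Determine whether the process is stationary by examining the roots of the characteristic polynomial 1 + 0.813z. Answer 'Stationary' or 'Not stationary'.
\text{Stationary}

The AR(p) characteristic polynomial is P(z) = 1 + 0.813z.
Stationarity requires all roots to lie outside the unit circle, i.e. |z| > 1 for every root.
This is linear in z: 1 + (0.813) z = 0  =>  z = -1/(0.813) = -1.230012,  |z| = 1.230012.
Moduli of all roots: 1.2300.
All moduli strictly greater than 1? Yes.
Verdict: Stationary.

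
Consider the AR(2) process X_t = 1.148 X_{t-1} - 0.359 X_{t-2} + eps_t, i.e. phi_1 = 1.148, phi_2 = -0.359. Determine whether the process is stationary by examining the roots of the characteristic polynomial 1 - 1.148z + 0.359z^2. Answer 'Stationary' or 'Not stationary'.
\text{Stationary}

The AR(p) characteristic polynomial is P(z) = 1 - 1.148z + 0.359z^2.
Stationarity requires all roots to lie outside the unit circle, i.e. |z| > 1 for every root.
Set 1 + (-1.148) z + (0.359) z^2 = 0, i.e. a z^2 + b z + c = 0 with a = 0.359, b = -1.148, c = 1.
Discriminant D = b^2 - 4ac = (-1.148)^2 - 4*(0.359)*1 = 1.317904 - (1.436) = -0.118096.
D < 0, so the roots are the complex-conjugate pair z = (-b +/- i sqrt(-D)) / (2a) = 1.5989 +/- 0.4786i.
For a conjugate pair |z|^2 = z * conj(z) = (product of roots) = c/a = 1/(0.359) = 2.785515, so |z| = sqrt(2.785515) = 1.669 for both roots.
Moduli of all roots: 1.6690, 1.6690.
All moduli strictly greater than 1? Yes.
Verdict: Stationary.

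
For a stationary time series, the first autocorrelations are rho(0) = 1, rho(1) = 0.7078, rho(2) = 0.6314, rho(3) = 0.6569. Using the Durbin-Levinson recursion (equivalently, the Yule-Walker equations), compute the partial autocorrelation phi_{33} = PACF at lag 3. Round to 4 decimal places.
\phi_{33} = 0.3050

The PACF at lag k is phi_{kk}, the last component of the solution
to the Yule-Walker system G_k phi = r_k where
  (G_k)_{ij} = rho(|i - j|), (r_k)_i = rho(i), i,j = 1..k.
Equivalently, Durbin-Levinson gives phi_{kk} iteratively:
  phi_{11} = rho(1)
  phi_{kk} = [rho(k) - sum_{j=1..k-1} phi_{k-1,j} rho(k-j)]
            / [1 - sum_{j=1..k-1} phi_{k-1,j} rho(j)],
  phi_{k,j} = phi_{k-1,j} - phi_{kk} phi_{k-1,k-j},  j = 1..k-1.
Step k = 1:
  phi_11 = rho(1) = 0.7078.
Step k = 2:
  phi_22 = [rho(2) - phi_11 rho(1)] / [1 - phi_11 rho(1)] = [0.6314 - (0.7078)(0.7078)] / [1 - (0.7078)(0.7078)]
         = 0.13041916 / 0.49901916 = 0.261351.
  Update: phi_21 = phi_11 - phi_22 phi_11 = 0.7078 - (0.261351)(0.7078) = 0.522816.
Step k = 3:
  phi_33 = [rho(3) - phi_21 rho(2) - phi_22 rho(1)] / [1 - phi_21 rho(1) - phi_22 rho(2)]
    numerator   = 0.6569 - (0.522816)(0.6314) - (0.261351)(0.7078) = 0.14180989
    denominator = 1 - (0.522816)(0.7078) - (0.261351)(0.6314) = 0.46493398
  phi_33 = 0.14180989 / 0.46493398 = 0.305.
Therefore phi_{33} = 0.3050.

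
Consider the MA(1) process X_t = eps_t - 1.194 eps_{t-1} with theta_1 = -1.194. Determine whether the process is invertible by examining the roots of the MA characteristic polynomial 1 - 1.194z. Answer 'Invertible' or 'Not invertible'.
\text{Not invertible}

The MA(q) characteristic polynomial is P(z) = 1 - 1.194z.
Invertibility requires all roots to lie outside the unit circle, i.e. |z| > 1 for every root.
This is linear in z: 1 + (-1.194) z = 0  =>  z = -1/(-1.194) = 0.837521,  |z| = 0.837521.
Moduli of all roots: 0.8375.
All moduli strictly greater than 1? No.
Verdict: Not invertible.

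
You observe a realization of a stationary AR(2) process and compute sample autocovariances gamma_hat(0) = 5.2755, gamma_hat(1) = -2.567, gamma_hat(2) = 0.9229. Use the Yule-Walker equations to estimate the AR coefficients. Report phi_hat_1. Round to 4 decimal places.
\hat\phi_{1} = -0.5260

The Yule-Walker equations for an AR(p) process read, in matrix form,
  Gamma_p phi = r_p,   with   (Gamma_p)_{ij} = gamma(|i - j|),
                       (r_p)_i = gamma(i),   i,j = 1..p.
Substitute the sample gammas (Toeplitz matrix and right-hand side of size 2):
  Gamma_p = [[5.2755, -2.567], [-2.567, 5.2755]]
  r_p     = [-2.567, 0.9229]
Written out:
  5.2755 phi_1 - 2.567 phi_2 = -2.567
  -2.567 phi_1 + 5.2755 phi_2 = 0.9229
Solve by Cramer's rule:
  det = gamma(0)^2 - gamma(1)^2 = (5.2755)^2 - (-2.567)^2 = 27.83090025 - 6.589489 = 21.24141125
  phi_hat_1 = [gamma(1) gamma(0) - gamma(1) gamma(2)] / det = [(-2.567)(5.2755) - (-2.567)(0.9229)] / 21.24141125 = -11.1731242 / 21.24141125 = -0.526
  phi_hat_2 = [gamma(0) gamma(2) - gamma(1)^2] / det = [(5.2755)(0.9229) - (-2.567)^2] / 21.24141125 = -1.72073005 / 21.24141125 = -0.081
So phi_hat = [-0.5260, -0.0810].
Therefore phi_hat_1 = -0.5260.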